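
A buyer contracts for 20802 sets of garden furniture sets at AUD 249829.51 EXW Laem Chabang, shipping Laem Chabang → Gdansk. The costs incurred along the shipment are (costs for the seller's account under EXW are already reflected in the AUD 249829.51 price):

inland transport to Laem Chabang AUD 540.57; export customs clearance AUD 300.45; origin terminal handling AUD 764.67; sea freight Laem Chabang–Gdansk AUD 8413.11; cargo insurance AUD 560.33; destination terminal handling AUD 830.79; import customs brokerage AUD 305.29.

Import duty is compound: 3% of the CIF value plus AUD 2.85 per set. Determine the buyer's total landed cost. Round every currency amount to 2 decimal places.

Total landed cost: AUD 328642.68

EXW: the seller makes goods available at their premises; the buyer bears all onward costs.
CIF value = EXW price + inland to port + export clearance + origin terminal + freight + insurance = 249829.51 + 540.57 + 300.45 + 764.67 + 8413.11 + 560.33 = 260408.64
Ad valorem component: 260408.64 × 3% = 7812.26
Specific component: 20802 × 2.85 = 59285.70
Import duty = 7812.26 + 59285.70 = 67097.96
Buyer bears: inland to port 540.57 + export clearance 300.45 + origin terminal 764.67 + freight 8413.11 + insurance 560.33 + destination terminal 830.79 + brokerage 305.29 + duty 67097.96 = 78813.17
Landed cost = invoice 249829.51 + 78813.17 = 328642.68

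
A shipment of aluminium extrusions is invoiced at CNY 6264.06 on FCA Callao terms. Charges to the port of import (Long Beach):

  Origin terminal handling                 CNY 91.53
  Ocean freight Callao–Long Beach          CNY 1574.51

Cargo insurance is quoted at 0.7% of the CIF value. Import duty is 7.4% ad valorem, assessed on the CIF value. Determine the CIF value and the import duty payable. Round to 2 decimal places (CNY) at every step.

CIF value: CNY 7986.00; import duty: CNY 590.96

Let C be the CIF value. C = FCA price + pre-shipment costs + freight + 0.7% × C
C − 0.7% × C = 6264.06 + 91.53 + 1574.51
0.993 × C = 7930.10
C = 7930.10 / 0.993 = 7986.00
Insurance premium = 0.7% × 7986.00 = 55.90
Import duty = 7986.00 × 7.4% = 590.96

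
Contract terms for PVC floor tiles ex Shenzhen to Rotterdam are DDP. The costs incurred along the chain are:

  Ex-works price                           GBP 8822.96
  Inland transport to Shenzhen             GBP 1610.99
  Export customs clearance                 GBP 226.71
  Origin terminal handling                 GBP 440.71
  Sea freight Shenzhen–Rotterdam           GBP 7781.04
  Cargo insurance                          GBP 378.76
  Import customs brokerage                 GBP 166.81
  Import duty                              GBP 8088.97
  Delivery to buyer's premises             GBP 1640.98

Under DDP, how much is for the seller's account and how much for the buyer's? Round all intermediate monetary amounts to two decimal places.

DDP: the seller bears all costs including import duty.
Seller's account: goods 8822.96 + inland to port 1610.99 + export clearance 226.71 + origin terminal 440.71 + freight 7781.04 + insurance 378.76 + brokerage 166.81 + duty 8088.97 + delivery 1640.98 = 29157.93
Buyer's account: 0.00

Seller: GBP 29157.93; buyer: GBP 0.00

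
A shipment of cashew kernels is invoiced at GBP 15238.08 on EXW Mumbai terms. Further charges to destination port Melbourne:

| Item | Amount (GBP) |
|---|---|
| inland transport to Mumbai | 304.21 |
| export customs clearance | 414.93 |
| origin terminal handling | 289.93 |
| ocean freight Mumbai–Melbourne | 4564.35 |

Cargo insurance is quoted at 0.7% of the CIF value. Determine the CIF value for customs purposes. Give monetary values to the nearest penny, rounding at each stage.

CIF value: GBP 20958.21

Let C be the CIF value. C = EXW price + pre-shipment costs + freight + 0.7% × C
C − 0.7% × C = 15238.08 + 304.21 + 414.93 + 289.93 + 4564.35
0.993 × C = 20811.50
C = 20811.50 / 0.993 = 20958.21
Insurance premium = 0.7% × 20958.21 = 146.71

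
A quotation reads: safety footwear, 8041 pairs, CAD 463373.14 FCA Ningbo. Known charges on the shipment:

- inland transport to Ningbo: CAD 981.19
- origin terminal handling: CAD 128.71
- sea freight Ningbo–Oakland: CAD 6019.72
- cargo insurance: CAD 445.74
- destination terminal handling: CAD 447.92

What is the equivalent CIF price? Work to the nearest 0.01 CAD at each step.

Not relevant to the conversion: inland to port — on the seller under both FCA and CIF; already in the FCA price and stays in the CIF price. destination terminal — on the buyer under both terms; not part of either seller's price.
From FCA to CIF, the seller additionally bears: origin terminal, freight, insurance.
CIF price = 463373.14 + 128.71 + 6019.72 + 445.74 = 469967.31

CIF price: CAD 469967.31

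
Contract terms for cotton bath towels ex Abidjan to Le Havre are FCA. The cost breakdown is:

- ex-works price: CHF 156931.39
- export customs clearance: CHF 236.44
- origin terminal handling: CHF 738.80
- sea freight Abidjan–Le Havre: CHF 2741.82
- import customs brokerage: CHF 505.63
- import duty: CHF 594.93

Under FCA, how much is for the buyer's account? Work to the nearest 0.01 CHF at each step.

Buyer's account: CHF 4581.18

FCA: the seller delivers export-cleared goods to the carrier; the buyer bears costs from that point.
Seller's account: goods 156931.39 + export clearance 236.44 = 157167.83
Buyer's account: origin terminal 738.80 + freight 2741.82 + brokerage 505.63 + duty 594.93 = 4581.18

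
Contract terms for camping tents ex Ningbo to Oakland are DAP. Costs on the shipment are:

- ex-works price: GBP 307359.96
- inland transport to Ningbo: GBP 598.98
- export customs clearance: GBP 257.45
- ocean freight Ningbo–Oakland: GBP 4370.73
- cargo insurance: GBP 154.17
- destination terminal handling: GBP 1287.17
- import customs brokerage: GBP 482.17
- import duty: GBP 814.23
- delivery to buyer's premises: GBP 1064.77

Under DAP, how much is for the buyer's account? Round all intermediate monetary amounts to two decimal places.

DAP: the seller bears all costs to the named destination except import duty and clearance.
Seller's account: goods 307359.96 + inland to port 598.98 + export clearance 257.45 + freight 4370.73 + insurance 154.17 + destination terminal 1287.17 + delivery 1064.77 = 315093.23
Buyer's account: brokerage 482.17 + duty 814.23 = 1296.40

Buyer's account: GBP 1296.40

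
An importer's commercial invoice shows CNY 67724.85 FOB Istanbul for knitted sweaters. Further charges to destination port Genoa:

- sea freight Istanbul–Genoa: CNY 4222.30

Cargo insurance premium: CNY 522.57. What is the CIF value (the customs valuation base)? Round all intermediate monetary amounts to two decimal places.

CIF value: CNY 72469.72

CIF = FOB price + freight + insurance
CIF = 67724.85 + 4222.30 + 522.57 = 72469.72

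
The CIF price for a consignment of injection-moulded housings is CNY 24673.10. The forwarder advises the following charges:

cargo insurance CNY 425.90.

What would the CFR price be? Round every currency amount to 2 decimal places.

CFR price: CNY 24247.20

From CIF to CFR, the seller no longer bears: insurance.
CFR price = 24673.10 − 425.90 = 24247.20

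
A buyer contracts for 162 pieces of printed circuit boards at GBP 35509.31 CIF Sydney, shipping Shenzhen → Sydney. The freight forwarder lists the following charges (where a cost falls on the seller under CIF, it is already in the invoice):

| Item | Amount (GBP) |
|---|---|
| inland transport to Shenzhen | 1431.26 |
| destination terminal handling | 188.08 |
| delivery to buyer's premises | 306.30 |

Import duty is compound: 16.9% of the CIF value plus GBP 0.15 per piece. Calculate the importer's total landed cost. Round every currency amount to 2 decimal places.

Total landed cost: GBP 42029.06

CIF: the seller pays costs through ocean freight and marine insurance to the destination port.
Already in the invoice (seller's account under CIF): inland to port — exclude.
The CIF price already equals the CIF value: 35509.31
Ad valorem component: 35509.31 × 16.9% = 6001.07
Specific component: 162 × 0.15 = 24.30
Import duty = 6001.07 + 24.30 = 6025.37
Buyer bears: destination terminal 188.08 + delivery 306.30 + duty 6025.37 = 6519.75
Landed cost = invoice 35509.31 + 6519.75 = 42029.06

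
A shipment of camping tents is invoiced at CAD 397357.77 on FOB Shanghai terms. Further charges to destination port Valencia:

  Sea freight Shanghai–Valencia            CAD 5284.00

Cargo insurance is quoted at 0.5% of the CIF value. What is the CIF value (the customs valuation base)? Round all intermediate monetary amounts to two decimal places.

CIF value: CAD 404665.10

Let C be the CIF value. C = FOB price + freight + 0.5% × C
C − 0.5% × C = 397357.77 + 5284.00
0.995 × C = 402641.77
C = 402641.77 / 0.995 = 404665.10
Insurance premium = 0.5% × 404665.10 = 2023.33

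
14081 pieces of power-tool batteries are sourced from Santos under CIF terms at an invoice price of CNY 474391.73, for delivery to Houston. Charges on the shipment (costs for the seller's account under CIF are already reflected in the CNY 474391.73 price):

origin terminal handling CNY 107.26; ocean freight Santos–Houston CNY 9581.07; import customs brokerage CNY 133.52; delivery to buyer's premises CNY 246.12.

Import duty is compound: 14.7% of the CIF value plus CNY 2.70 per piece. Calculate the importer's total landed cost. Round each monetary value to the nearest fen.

CIF: the seller pays costs through ocean freight and marine insurance to the destination port.
Already in the invoice (seller's account under CIF): origin terminal, freight — exclude.
The CIF price already equals the CIF value: 474391.73
Ad valorem component: 474391.73 × 14.7% = 69735.58
Specific component: 14081 × 2.70 = 38018.70
Import duty = 69735.58 + 38018.70 = 107754.28
Buyer bears: brokerage 133.52 + delivery 246.12 + duty 107754.28 = 108133.92
Landed cost = invoice 474391.73 + 108133.92 = 582525.65

Total landed cost: CNY 582525.65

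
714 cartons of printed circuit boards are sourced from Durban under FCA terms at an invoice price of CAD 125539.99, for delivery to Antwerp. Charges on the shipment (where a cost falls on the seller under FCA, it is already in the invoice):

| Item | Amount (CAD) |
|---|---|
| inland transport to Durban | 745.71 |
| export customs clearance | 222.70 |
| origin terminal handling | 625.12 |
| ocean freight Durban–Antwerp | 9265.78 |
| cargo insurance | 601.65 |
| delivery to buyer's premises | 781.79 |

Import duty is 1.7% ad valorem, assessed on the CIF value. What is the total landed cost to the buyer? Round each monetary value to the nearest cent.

FCA: the seller delivers export-cleared goods to the carrier; the buyer bears costs from that point.
Already in the invoice (seller's account under FCA): inland to port, export clearance — exclude.
CIF value = FCA price + origin terminal + freight + insurance = 125539.99 + 625.12 + 9265.78 + 601.65 = 136032.54
Import duty = 136032.54 × 1.7% = 2312.55
Buyer bears: origin terminal 625.12 + freight 9265.78 + insurance 601.65 + delivery 781.79 + duty 2312.55 = 13586.89
Landed cost = invoice 125539.99 + 13586.89 = 139126.88

Total landed cost: CAD 139126.88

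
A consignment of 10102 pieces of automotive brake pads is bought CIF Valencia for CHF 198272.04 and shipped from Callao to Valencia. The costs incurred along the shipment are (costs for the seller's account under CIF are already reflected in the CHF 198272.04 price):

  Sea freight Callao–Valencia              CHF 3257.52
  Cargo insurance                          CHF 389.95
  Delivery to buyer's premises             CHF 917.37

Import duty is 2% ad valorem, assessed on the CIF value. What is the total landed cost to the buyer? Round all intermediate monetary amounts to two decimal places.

Total landed cost: CHF 203154.85

CIF: the seller pays costs through ocean freight and marine insurance to the destination port.
Already in the invoice (seller's account under CIF): freight, insurance — exclude.
The CIF price already equals the CIF value: 198272.04
Import duty = 198272.04 × 2% = 3965.44
Buyer bears: delivery 917.37 + duty 3965.44 = 4882.81
Landed cost = invoice 198272.04 + 4882.81 = 203154.85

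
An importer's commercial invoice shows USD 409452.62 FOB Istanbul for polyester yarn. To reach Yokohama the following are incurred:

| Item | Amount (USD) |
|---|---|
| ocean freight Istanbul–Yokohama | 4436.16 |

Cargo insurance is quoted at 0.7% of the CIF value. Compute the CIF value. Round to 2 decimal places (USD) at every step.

Let C be the CIF value. C = FOB price + freight + 0.7% × C
C − 0.7% × C = 409452.62 + 4436.16
0.993 × C = 413888.78
C = 413888.78 / 0.993 = 416806.42
Insurance premium = 0.7% × 416806.42 = 2917.64

CIF value: USD 416806.42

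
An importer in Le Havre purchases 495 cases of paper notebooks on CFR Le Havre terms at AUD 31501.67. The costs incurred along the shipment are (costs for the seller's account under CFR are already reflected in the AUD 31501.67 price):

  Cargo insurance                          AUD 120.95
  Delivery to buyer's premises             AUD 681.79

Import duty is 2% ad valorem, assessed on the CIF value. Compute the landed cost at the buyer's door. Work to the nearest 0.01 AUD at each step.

CFR: the seller pays costs through ocean freight to the destination port, but not insurance.
CIF value = CFR price + insurance = 31501.67 + 120.95 = 31622.62
Import duty = 31622.62 × 2% = 632.45
Buyer bears: insurance 120.95 + delivery 681.79 + duty 632.45 = 1435.19
Landed cost = invoice 31501.67 + 1435.19 = 32936.86

Total landed cost: AUD 32936.86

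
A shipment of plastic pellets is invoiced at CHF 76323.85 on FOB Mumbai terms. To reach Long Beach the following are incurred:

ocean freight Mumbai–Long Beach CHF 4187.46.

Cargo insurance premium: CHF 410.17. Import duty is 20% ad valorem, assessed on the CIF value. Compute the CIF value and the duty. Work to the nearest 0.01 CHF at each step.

CIF = FOB price + freight + insurance
CIF = 76323.85 + 4187.46 + 410.17 = 80921.48
Import duty = 80921.48 × 20% = 16184.30

CIF value: CHF 80921.48; import duty: CHF 16184.30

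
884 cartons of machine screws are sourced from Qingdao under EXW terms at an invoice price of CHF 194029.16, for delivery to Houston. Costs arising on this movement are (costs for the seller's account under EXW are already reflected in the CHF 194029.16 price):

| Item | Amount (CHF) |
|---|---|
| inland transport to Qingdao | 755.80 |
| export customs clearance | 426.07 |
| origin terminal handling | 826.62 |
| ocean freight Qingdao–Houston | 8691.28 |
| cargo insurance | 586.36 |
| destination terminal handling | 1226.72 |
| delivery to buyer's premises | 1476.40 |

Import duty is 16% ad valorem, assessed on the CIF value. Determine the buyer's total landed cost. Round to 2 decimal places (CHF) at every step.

EXW: the seller makes goods available at their premises; the buyer bears all onward costs.
CIF value = EXW price + inland to port + export clearance + origin terminal + freight + insurance = 194029.16 + 755.80 + 426.07 + 826.62 + 8691.28 + 586.36 = 205315.29
Import duty = 205315.29 × 16% = 32850.45
Buyer bears: inland to port 755.80 + export clearance 426.07 + origin terminal 826.62 + freight 8691.28 + insurance 586.36 + destination terminal 1226.72 + delivery 1476.40 + duty 32850.45 = 46839.70
Landed cost = invoice 194029.16 + 46839.70 = 240868.86

Total landed cost: CHF 240868.86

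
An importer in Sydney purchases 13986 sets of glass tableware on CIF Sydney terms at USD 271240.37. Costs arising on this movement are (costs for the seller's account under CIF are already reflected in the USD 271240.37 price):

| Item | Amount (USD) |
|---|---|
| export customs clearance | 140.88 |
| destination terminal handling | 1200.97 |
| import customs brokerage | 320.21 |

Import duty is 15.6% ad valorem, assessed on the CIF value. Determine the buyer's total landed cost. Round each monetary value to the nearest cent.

Total landed cost: USD 315075.05

CIF: the seller pays costs through ocean freight and marine insurance to the destination port.
Already in the invoice (seller's account under CIF): export clearance — exclude.
The CIF price already equals the CIF value: 271240.37
Import duty = 271240.37 × 15.6% = 42313.50
Buyer bears: destination terminal 1200.97 + brokerage 320.21 + duty 42313.50 = 43834.68
Landed cost = invoice 271240.37 + 43834.68 = 315075.05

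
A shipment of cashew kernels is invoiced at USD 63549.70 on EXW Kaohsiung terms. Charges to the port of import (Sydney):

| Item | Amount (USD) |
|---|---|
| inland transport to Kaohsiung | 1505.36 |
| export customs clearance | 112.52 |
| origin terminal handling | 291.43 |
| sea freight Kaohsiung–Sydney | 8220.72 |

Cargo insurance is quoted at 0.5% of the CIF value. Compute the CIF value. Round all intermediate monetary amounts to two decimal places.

CIF value: USD 74049.98

Let C be the CIF value. C = EXW price + pre-shipment costs + freight + 0.5% × C
C − 0.5% × C = 63549.70 + 1505.36 + 112.52 + 291.43 + 8220.72
0.995 × C = 73679.73
C = 73679.73 / 0.995 = 74049.98
Insurance premium = 0.5% × 74049.98 = 370.25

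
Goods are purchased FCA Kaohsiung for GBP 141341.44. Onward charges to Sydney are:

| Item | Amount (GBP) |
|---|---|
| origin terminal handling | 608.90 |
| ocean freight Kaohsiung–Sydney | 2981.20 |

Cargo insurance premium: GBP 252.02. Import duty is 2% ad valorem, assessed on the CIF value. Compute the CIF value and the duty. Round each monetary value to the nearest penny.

CIF value: GBP 145183.56; import duty: GBP 2903.67

CIF = FCA price + pre-shipment costs + freight + insurance
CIF = 141341.44 + 608.90 + 2981.20 + 252.02 = 145183.56
Import duty = 145183.56 × 2% = 2903.67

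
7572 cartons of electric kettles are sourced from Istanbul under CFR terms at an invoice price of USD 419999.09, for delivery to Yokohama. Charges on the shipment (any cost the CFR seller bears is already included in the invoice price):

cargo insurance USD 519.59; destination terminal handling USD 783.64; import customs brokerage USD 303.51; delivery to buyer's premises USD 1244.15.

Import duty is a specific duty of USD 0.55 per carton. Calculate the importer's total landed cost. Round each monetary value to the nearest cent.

CFR: the seller pays costs through ocean freight to the destination port, but not insurance.
CIF value = CFR price + insurance = 419999.09 + 519.59 = 420518.68
Import duty = 7572 × 0.55 = 4164.60
Buyer bears: insurance 519.59 + destination terminal 783.64 + brokerage 303.51 + delivery 1244.15 + duty 4164.60 = 7015.49
Landed cost = invoice 419999.09 + 7015.49 = 427014.58

Total landed cost: USD 427014.58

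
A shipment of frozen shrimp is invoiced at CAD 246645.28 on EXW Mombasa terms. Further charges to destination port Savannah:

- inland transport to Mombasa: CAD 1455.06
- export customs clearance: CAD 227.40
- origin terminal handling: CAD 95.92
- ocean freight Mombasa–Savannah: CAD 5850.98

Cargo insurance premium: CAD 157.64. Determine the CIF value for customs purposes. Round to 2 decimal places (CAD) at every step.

CIF = EXW price + pre-shipment costs + freight + insurance
CIF = 246645.28 + 1455.06 + 227.40 + 95.92 + 5850.98 + 157.64 = 254432.28

CIF value: CAD 254432.28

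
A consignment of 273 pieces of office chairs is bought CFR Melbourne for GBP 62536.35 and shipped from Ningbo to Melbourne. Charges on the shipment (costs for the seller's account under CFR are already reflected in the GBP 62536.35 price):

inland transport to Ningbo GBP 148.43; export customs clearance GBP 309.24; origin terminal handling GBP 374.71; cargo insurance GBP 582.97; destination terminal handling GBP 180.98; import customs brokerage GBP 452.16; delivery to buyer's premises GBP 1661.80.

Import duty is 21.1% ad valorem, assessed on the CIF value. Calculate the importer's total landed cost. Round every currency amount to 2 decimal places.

Total landed cost: GBP 78732.44

CFR: the seller pays costs through ocean freight to the destination port, but not insurance.
Already in the invoice (seller's account under CFR): inland to port, export clearance, origin terminal — exclude.
CIF value = CFR price + insurance = 62536.35 + 582.97 = 63119.32
Import duty = 63119.32 × 21.1% = 13318.18
Buyer bears: insurance 582.97 + destination terminal 180.98 + brokerage 452.16 + delivery 1661.80 + duty 13318.18 = 16196.09
Landed cost = invoice 62536.35 + 16196.09 = 78732.44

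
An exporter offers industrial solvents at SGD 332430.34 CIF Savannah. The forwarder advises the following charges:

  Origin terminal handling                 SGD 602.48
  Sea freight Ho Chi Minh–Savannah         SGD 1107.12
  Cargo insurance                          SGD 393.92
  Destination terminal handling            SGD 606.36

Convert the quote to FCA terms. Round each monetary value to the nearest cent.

Not relevant to the conversion: destination terminal — on the buyer under both terms; not part of either seller's price.
From CIF to FCA, the seller no longer bears: origin terminal, freight, insurance.
FCA price = 332430.34 − 602.48 − 1107.12 − 393.92 = 330326.82

FCA price: SGD 330326.82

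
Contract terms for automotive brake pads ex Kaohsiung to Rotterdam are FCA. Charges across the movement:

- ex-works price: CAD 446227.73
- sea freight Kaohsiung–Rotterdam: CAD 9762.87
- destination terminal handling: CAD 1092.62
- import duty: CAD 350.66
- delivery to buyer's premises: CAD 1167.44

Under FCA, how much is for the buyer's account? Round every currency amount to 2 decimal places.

Buyer's account: CAD 12373.59

FCA: the seller delivers export-cleared goods to the carrier; the buyer bears costs from that point.
Seller's account: goods 446227.73 = 446227.73
Buyer's account: freight 9762.87 + destination terminal 1092.62 + duty 350.66 + delivery 1167.44 = 12373.59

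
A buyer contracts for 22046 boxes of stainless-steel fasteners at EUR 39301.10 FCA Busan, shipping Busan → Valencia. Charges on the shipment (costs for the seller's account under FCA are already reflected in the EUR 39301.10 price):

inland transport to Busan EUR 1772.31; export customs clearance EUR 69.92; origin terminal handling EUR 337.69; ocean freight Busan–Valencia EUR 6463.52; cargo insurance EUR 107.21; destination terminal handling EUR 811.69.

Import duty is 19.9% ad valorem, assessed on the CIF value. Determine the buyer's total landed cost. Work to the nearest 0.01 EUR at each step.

Total landed cost: EUR 56216.90

FCA: the seller delivers export-cleared goods to the carrier; the buyer bears costs from that point.
Already in the invoice (seller's account under FCA): inland to port, export clearance — exclude.
CIF value = FCA price + origin terminal + freight + insurance = 39301.10 + 337.69 + 6463.52 + 107.21 = 46209.52
Import duty = 46209.52 × 19.9% = 9195.69
Buyer bears: origin terminal 337.69 + freight 6463.52 + insurance 107.21 + destination terminal 811.69 + duty 9195.69 = 16915.80
Landed cost = invoice 39301.10 + 16915.80 = 56216.90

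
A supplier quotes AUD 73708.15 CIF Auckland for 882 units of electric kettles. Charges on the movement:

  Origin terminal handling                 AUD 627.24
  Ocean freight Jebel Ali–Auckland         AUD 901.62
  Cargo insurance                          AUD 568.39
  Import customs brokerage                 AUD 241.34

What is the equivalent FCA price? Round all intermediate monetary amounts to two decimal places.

FCA price: AUD 71610.90

Not relevant to the conversion: brokerage — on the buyer under both terms; not part of either seller's price.
From CIF to FCA, the seller no longer bears: origin terminal, freight, insurance.
FCA price = 73708.15 − 627.24 − 901.62 − 568.39 = 71610.90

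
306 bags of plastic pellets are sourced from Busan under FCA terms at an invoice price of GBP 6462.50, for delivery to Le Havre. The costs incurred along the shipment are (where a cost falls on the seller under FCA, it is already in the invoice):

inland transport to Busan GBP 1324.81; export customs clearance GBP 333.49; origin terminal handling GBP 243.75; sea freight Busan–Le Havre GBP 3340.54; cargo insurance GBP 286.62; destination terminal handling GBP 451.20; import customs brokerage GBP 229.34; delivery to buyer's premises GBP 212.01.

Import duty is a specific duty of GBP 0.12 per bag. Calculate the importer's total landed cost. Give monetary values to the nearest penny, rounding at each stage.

Total landed cost: GBP 11262.68

FCA: the seller delivers export-cleared goods to the carrier; the buyer bears costs from that point.
Already in the invoice (seller's account under FCA): inland to port, export clearance — exclude.
CIF value = FCA price + origin terminal + freight + insurance = 6462.50 + 243.75 + 3340.54 + 286.62 = 10333.41
Import duty = 306 × 0.12 = 36.72
Buyer bears: origin terminal 243.75 + freight 3340.54 + insurance 286.62 + destination terminal 451.20 + brokerage 229.34 + delivery 212.01 + duty 36.72 = 4800.18
Landed cost = invoice 6462.50 + 4800.18 = 11262.68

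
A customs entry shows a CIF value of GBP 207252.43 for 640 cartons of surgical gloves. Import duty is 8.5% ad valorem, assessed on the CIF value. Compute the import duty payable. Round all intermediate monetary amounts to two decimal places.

Import duty: GBP 17616.46

Import duty = 207252.43 × 8.5% = 17616.46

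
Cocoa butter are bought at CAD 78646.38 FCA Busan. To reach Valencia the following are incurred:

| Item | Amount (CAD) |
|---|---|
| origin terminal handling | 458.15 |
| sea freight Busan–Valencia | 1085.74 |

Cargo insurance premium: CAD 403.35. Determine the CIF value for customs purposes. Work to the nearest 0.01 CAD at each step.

CIF value: CAD 80593.62

CIF = FCA price + pre-shipment costs + freight + insurance
CIF = 78646.38 + 458.15 + 1085.74 + 403.35 = 80593.62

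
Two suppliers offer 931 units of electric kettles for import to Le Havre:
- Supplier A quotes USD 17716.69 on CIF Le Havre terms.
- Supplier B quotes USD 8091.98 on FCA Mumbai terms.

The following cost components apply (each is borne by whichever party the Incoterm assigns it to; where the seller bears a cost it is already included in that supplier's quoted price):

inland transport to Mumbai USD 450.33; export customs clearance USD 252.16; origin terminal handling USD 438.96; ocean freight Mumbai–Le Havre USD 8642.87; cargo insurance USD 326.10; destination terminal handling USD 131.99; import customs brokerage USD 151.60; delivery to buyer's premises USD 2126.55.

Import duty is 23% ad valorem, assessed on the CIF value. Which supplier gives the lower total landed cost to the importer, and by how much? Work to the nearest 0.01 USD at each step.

Supplier A (CIF):
The CIF price already equals the CIF value: 17716.69
Import duty = 17716.69 × 23% = 4074.84
Buyer bears (A): 131.99 + 151.60 + 2126.55 = 2410.14
Landed cost (A) = invoice 17716.69 + 2410.14 + duty 4074.84 = 24201.67
Supplier B (FCA):
CIF value = FCA price + origin terminal + freight + insurance = 8091.98 + 438.96 + 8642.87 + 326.10 = 17499.91
Import duty = 17499.91 × 23% = 4024.98
Buyer bears (B): 438.96 + 8642.87 + 326.10 + 131.99 + 151.60 + 2126.55 = 11818.07
Landed cost (B) = invoice 8091.98 + 11818.07 + duty 4024.98 = 23935.03
Difference = |24201.67 − 23935.03| = 266.64

Supplier B is cheaper by USD 266.64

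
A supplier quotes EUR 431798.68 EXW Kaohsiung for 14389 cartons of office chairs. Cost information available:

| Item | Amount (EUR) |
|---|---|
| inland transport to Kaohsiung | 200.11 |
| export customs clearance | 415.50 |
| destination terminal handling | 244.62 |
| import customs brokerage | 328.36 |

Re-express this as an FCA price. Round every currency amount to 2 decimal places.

FCA price: EUR 432414.29

Not relevant to the conversion: brokerage, destination terminal — on the buyer under both terms; not part of either seller's price.
From EXW to FCA, the seller additionally bears: inland to port, export clearance.
FCA price = 431798.68 + 200.11 + 415.50 = 432414.29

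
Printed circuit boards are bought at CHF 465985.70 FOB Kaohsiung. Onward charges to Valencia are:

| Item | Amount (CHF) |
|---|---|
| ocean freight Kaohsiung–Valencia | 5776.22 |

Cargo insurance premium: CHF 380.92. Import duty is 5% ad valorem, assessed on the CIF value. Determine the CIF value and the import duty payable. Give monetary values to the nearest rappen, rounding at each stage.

CIF value: CHF 472142.84; import duty: CHF 23607.14

CIF = FOB price + freight + insurance
CIF = 465985.70 + 5776.22 + 380.92 = 472142.84
Import duty = 472142.84 × 5% = 23607.14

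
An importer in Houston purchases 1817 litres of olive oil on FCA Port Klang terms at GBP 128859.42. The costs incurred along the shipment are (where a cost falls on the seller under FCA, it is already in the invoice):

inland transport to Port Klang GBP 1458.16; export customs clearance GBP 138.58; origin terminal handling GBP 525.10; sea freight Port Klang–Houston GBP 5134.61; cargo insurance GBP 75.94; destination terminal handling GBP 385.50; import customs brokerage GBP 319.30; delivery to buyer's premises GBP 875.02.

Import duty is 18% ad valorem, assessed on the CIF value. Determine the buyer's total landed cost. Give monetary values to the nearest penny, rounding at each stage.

FCA: the seller delivers export-cleared goods to the carrier; the buyer bears costs from that point.
Already in the invoice (seller's account under FCA): inland to port, export clearance — exclude.
CIF value = FCA price + origin terminal + freight + insurance = 128859.42 + 525.10 + 5134.61 + 75.94 = 134595.07
Import duty = 134595.07 × 18% = 24227.11
Buyer bears: origin terminal 525.10 + freight 5134.61 + insurance 75.94 + destination terminal 385.50 + brokerage 319.30 + delivery 875.02 + duty 24227.11 = 31542.58
Landed cost = invoice 128859.42 + 31542.58 = 160402.00

Total landed cost: GBP 160402.00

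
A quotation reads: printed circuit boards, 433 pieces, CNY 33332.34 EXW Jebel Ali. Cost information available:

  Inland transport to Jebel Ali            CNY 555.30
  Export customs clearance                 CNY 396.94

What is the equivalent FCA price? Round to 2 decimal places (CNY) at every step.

FCA price: CNY 34284.58

From EXW to FCA, the seller additionally bears: inland to port, export clearance.
FCA price = 33332.34 + 555.30 + 396.94 = 34284.58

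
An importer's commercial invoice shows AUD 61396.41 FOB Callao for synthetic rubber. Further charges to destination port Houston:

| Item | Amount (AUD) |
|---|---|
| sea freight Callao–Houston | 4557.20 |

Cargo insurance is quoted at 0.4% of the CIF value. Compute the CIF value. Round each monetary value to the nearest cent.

Let C be the CIF value. C = FOB price + freight + 0.4% × C
C − 0.4% × C = 61396.41 + 4557.20
0.996 × C = 65953.61
C = 65953.61 / 0.996 = 66218.48
Insurance premium = 0.4% × 66218.48 = 264.87

CIF value: AUD 66218.48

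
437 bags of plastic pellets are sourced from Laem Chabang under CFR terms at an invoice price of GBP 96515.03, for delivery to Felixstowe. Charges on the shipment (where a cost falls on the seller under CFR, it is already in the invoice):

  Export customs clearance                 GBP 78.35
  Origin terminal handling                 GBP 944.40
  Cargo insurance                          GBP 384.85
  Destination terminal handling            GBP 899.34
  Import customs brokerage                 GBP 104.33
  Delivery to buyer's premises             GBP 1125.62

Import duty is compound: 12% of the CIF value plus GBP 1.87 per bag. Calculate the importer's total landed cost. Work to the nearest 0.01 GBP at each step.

CFR: the seller pays costs through ocean freight to the destination port, but not insurance.
Already in the invoice (seller's account under CFR): export clearance, origin terminal — exclude.
CIF value = CFR price + insurance = 96515.03 + 384.85 = 96899.88
Ad valorem component: 96899.88 × 12% = 11627.99
Specific component: 437 × 1.87 = 817.19
Import duty = 11627.99 + 817.19 = 12445.18
Buyer bears: insurance 384.85 + destination terminal 899.34 + brokerage 104.33 + delivery 1125.62 + duty 12445.18 = 14959.32
Landed cost = invoice 96515.03 + 14959.32 = 111474.35

Total landed cost: GBP 111474.35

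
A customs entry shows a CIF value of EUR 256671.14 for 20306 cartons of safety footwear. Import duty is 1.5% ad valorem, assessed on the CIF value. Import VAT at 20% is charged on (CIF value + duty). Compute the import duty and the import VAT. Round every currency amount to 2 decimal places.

Import duty: EUR 3850.07; import VAT: EUR 52104.24

Import duty = 256671.14 × 1.5% = 3850.07
VAT base = CIF + duty = 256671.14 + 3850.07 = 260521.21
Import VAT = 260521.21 × 20% = 52104.24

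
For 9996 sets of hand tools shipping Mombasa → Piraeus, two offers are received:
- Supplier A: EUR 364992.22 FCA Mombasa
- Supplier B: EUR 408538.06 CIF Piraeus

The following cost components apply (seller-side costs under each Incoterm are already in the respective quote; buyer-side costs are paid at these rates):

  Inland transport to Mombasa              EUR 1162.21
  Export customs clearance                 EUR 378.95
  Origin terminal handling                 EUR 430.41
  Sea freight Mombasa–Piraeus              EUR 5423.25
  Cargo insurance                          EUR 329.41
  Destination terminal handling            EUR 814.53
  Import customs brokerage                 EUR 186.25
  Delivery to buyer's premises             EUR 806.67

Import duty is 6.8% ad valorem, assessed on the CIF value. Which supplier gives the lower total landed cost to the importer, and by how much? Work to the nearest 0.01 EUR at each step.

Supplier A is cheaper by EUR 39903.44

Supplier A (FCA):
CIF value = FCA price + origin terminal + freight + insurance = 364992.22 + 430.41 + 5423.25 + 329.41 = 371175.29
Import duty = 371175.29 × 6.8% = 25239.92
Buyer bears (A): 430.41 + 5423.25 + 329.41 + 814.53 + 186.25 + 806.67 = 7990.52
Landed cost (A) = invoice 364992.22 + 7990.52 + duty 25239.92 = 398222.66
Supplier B (CIF):
The CIF price already equals the CIF value: 408538.06
Import duty = 408538.06 × 6.8% = 27780.59
Buyer bears (B): 814.53 + 186.25 + 806.67 = 1807.45
Landed cost (B) = invoice 408538.06 + 1807.45 + duty 27780.59 = 438126.10
Difference = |398222.66 − 438126.10| = 39903.44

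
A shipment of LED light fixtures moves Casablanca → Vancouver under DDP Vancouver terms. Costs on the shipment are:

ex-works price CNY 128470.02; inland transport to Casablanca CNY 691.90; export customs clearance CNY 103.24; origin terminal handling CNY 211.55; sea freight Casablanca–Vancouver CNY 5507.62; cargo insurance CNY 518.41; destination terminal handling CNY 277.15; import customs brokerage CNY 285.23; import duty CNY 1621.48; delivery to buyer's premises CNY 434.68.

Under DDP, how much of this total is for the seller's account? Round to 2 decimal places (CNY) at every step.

Seller's account: CNY 138121.28

DDP: the seller bears all costs including import duty.
Seller's account: goods 128470.02 + inland to port 691.90 + export clearance 103.24 + origin terminal 211.55 + freight 5507.62 + insurance 518.41 + destination terminal 277.15 + brokerage 285.23 + duty 1621.48 + delivery 434.68 = 138121.28
Buyer's account: 0.00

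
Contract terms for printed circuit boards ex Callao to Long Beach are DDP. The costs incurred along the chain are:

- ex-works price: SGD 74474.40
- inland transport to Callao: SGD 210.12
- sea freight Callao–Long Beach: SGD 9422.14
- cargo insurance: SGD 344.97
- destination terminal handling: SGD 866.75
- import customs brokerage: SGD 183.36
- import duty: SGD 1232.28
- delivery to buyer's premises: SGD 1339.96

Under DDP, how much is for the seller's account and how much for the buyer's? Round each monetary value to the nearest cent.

Seller: SGD 88073.98; buyer: SGD 0.00

DDP: the seller bears all costs including import duty.
Seller's account: goods 74474.40 + inland to port 210.12 + freight 9422.14 + insurance 344.97 + destination terminal 866.75 + brokerage 183.36 + duty 1232.28 + delivery 1339.96 = 88073.98
Buyer's account: 0.00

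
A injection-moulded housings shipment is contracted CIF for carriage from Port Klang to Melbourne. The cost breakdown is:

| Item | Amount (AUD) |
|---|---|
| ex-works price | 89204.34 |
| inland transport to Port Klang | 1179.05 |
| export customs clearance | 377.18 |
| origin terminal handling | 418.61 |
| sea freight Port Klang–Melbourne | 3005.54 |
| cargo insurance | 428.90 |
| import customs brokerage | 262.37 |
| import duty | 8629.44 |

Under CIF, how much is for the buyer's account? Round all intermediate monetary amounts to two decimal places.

CIF: the seller pays costs through ocean freight and marine insurance to the destination port.
Seller's account: goods 89204.34 + inland to port 1179.05 + export clearance 377.18 + origin terminal 418.61 + freight 3005.54 + insurance 428.90 = 94613.62
Buyer's account: brokerage 262.37 + duty 8629.44 = 8891.81

Buyer's account: AUD 8891.81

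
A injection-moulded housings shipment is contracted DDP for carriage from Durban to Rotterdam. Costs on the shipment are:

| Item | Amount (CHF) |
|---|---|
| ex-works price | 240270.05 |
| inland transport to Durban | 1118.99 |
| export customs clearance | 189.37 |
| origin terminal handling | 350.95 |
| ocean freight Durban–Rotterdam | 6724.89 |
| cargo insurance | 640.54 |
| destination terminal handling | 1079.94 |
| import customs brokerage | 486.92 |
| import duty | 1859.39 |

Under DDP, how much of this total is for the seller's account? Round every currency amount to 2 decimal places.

Seller's account: CHF 252721.04

DDP: the seller bears all costs including import duty.
Seller's account: goods 240270.05 + inland to port 1118.99 + export clearance 189.37 + origin terminal 350.95 + freight 6724.89 + insurance 640.54 + destination terminal 1079.94 + brokerage 486.92 + duty 1859.39 = 252721.04
Buyer's account: 0.00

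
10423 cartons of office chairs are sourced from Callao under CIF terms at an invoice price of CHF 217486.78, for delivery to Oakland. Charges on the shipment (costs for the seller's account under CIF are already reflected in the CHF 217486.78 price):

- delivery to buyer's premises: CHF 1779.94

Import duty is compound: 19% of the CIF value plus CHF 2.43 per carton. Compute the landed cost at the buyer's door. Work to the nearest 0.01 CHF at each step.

Total landed cost: CHF 285917.10

CIF: the seller pays costs through ocean freight and marine insurance to the destination port.
The CIF price already equals the CIF value: 217486.78
Ad valorem component: 217486.78 × 19% = 41322.49
Specific component: 10423 × 2.43 = 25327.89
Import duty = 41322.49 + 25327.89 = 66650.38
Buyer bears: delivery 1779.94 + duty 66650.38 = 68430.32
Landed cost = invoice 217486.78 + 68430.32 = 285917.10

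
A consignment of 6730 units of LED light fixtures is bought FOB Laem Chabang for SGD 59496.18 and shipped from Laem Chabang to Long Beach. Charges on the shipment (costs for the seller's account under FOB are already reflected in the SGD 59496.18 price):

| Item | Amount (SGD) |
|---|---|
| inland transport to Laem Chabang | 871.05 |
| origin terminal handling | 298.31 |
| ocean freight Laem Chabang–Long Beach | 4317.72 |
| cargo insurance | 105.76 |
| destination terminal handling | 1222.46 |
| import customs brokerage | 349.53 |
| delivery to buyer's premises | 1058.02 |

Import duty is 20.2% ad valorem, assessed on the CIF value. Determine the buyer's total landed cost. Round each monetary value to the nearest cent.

FOB: the seller bears costs until goods are on board at the origin port; the buyer bears freight, insurance and all costs thereafter.
Already in the invoice (seller's account under FOB): inland to port, origin terminal — exclude.
CIF value = FOB price + freight + insurance = 59496.18 + 4317.72 + 105.76 = 63919.66
Import duty = 63919.66 × 20.2% = 12911.77
Buyer bears: freight 4317.72 + insurance 105.76 + destination terminal 1222.46 + brokerage 349.53 + delivery 1058.02 + duty 12911.77 = 19965.26
Landed cost = invoice 59496.18 + 19965.26 = 79461.44

Total landed cost: SGD 79461.44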